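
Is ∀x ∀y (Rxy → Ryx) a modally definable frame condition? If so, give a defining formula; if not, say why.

Yes — defined by q → □◇q

The condition is symmetry. A defining modal formula is q → □◇q.
Suppose q→□◇q is valid. Take Rxy and set V(q)={x}. Then q at x, so □◇q at x, so ◇q at y, so some z with Ryz has q; z=x, i.e. Ryx.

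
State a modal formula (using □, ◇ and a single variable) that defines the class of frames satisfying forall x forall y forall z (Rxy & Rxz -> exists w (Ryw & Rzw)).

◇□ψ → □◇ψ

A defining formula is ◇□ψ → □◇ψ (the .2 axiom).
Suppose ◇□ψ→□◇ψ is valid. Take Rxy, Rxz and set V(ψ)={w : Ryw}. Then □ψ at y so ◇□ψ at x, so □◇ψ at x, so ◇ψ at z, giving w with Rzw and Ryw.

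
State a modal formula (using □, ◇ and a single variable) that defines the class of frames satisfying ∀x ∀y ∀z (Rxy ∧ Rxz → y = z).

A defining formula is ◇p → □p (the CD axiom).

◇p → □p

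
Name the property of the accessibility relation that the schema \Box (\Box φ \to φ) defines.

Suppose □(□φ→φ) is valid. Take Rxy and set V(φ)={w : Ryw}. Then at y, □φ holds; since □(□φ→φ) at x, □φ→φ at y, so φ at y, i.e. Ryy.

shift-reflexivity: \forall x \forall y (Rxy \to Ryy)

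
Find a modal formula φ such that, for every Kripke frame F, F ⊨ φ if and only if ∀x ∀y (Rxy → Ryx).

A defining formula is s → □◇s (the B axiom).
Suppose s→□◇s is valid. Take Rxy and set V(s)={x}. Then s at x, so □◇s at x, so ◇s at y, so some z with Ryz has s; z=x, i.e. Ryx.

s → □◇s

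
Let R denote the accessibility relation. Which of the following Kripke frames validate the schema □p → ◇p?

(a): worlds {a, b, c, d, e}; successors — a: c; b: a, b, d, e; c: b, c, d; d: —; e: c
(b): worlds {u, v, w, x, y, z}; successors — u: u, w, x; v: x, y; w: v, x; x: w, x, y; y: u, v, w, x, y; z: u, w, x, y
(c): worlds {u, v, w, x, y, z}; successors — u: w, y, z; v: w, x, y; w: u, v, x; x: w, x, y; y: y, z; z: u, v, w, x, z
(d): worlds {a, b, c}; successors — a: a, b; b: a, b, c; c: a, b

Frame correspondent (Sahlqvist): ∀x ∃y Rxy — i.e. seriality.
(a): fails — world d has no successor.
(b): condition met.
(c): condition met.
(d): condition met.
Valid on: (b), (c), (d).

(b), (c), (d)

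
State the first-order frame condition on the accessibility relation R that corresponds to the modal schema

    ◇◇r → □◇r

This is a Sahlqvist (Geach-type) schema ◇^2□^0r → □^1◇^1r.
Minimal-valuation argument: fix x; take any y with xR^2y and any z with xR^1z. Set V(r) to the set of worlds R-reachable from y in exactly 0 steps. Then □^0r holds at y, so the antecedent holds at x; validity forces ◇^1r at z, giving a w with zR^1w and yR^0w.
First-order correspondent: ∀x ∀y ∀z ((xR²y ∧ xRz) → ∃w (y = w ∧ zRw)).

∀x ∀y ∀z ((xR²y ∧ xRz) → ∃w (y = w ∧ zRw))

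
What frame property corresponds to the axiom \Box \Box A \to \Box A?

density: \forall x \forall y (Rxy \to \exists z (Rxz \wedge Rzy))

Suppose □□A→□A is valid. Take Rxy and set V(A)={w : xR²w}. Then □□A at x, so □A at x, so A at y, i.e. ∃z(Rxz∧Rzy).
The converse is a direct semantic check.
So the correspondent is density.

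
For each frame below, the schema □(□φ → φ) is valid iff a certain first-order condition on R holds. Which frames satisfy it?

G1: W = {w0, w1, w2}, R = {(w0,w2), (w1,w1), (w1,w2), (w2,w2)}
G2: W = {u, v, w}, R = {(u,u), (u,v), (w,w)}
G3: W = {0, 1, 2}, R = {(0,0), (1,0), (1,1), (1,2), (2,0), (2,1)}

The schema corresponds to shift-reflexivity: ∀x ∀y (Rxy → Ryy).
G1: holds.
G2: fails — Ruv but not Rvv.
G3: fails — R12 but not R22.
Valid on: G1.

G1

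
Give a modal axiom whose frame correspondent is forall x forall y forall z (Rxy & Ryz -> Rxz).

□s → □□s

The condition is transitivity. The 4 schema □s → □□s defines it.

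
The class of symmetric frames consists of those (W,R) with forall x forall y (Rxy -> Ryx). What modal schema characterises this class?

This is symmetry; the standard corresponding axiom is B: ψ → □◇ψ.
Suppose ψ→□◇ψ is valid. Take Rxy and set V(ψ)={x}. Then ψ at x, so □◇ψ at x, so ◇ψ at y, so some z with Ryz has ψ; z=x, i.e. Ryx.

ψ → □◇ψ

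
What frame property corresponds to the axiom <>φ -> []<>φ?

This is the 5 axiom.
Its frame correspondent is the Euclidean property — forall x forall y forall z (Rxy & Rxz -> Ryz).

the Euclidean property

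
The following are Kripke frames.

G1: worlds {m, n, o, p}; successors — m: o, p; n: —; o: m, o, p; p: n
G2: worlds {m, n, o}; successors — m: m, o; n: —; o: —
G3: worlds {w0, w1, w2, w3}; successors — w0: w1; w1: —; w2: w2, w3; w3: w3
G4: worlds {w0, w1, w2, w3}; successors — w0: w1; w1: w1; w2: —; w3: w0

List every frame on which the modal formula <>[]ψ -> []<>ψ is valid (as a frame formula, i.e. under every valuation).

The schema corresponds to convergence: forall x forall y forall z (Rxy & Rxz -> exists w (Ryw & Rzw)).
G1: fails — Rmo and Rmp but o and p have no common successor.
G2: fails — Rmo and Rmo but o and o have no common successor.
G3: fails — Rw0w1 and Rw0w1 but w1 and w1 have no common successor.
G4: ✓.
Valid on: G4.

G4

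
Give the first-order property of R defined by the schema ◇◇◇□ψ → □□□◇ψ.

∀x ∀y ∀z ((xR³y ∧ xR³z) → ∃w (yRw ∧ zRw))

This is a Sahlqvist (Geach-type) schema ◇^3□^1ψ → □^3◇^1ψ.
First-order correspondent: ∀x ∀y ∀z ((xR³y ∧ xR³z) → ∃w (yRw ∧ zRw)).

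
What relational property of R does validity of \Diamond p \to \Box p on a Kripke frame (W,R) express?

Partial functionality

Suppose ◇p→□p is valid. Take Rxy, Rxz and set V(p)={y}. Then ◇p at x, so □p at x, so p at z, i.e. z=y.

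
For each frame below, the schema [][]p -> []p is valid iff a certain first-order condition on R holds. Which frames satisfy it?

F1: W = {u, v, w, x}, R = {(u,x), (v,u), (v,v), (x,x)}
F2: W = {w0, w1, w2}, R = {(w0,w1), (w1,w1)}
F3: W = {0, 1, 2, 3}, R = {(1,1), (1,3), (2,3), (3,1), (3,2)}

This is the axiom for density; its first-order frame correspondent is forall x forall y (Rxy -> exists z (Rxz & Rzy)).
F1: ✓.
F2: ✓.
F3: fails — R32 but no z with R3z and Rz2.
Valid on: F1, F2.

F1, F2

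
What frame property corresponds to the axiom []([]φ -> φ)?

Suppose □(□φ→φ) is valid. Take Rxy and set V(φ)={w : Ryw}. Then at y, □φ holds; since □(□φ→φ) at x, □φ→φ at y, so φ at y, i.e. Ryy.
Conversely, on a frame with shift-reflexivity the schema holds at every world under every valuation.
Frame condition: forall x forall y (Rxy -> Ryy).

shift-reflexivity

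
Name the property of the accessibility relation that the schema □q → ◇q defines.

seriality

Suppose □q→◇q is valid. At any x set V(q)=W. Then □q at x, so ◇q at x, so x has a successor.
Conversely, on a frame with seriality the schema holds at every world under every valuation.
Frame condition: ∀x ∃y Rxy.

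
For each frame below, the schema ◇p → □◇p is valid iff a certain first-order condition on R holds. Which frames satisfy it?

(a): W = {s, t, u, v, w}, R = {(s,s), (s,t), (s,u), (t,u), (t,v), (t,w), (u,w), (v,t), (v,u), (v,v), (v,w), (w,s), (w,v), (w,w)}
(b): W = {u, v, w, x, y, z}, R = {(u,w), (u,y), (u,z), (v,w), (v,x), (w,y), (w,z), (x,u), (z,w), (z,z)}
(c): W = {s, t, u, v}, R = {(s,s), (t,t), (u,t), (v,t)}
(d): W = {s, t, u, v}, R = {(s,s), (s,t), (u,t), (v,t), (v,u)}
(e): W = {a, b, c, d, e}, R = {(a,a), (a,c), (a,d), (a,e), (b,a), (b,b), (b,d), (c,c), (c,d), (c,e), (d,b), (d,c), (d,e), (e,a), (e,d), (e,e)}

This is the axiom for the Euclidean property; its first-order frame correspondent is ∀x ∀y ∀z (Rxy ∧ Rxz → Ryz).
(a): fails — Rsu and Rsu but not Ruu.
(b): fails — Ruz and Ruy but not Rzy.
(c): satisfies the condition.
(d): fails — Rst and Rss but not Rts.
(e): fails — Rae and Rac but not Rec.

(c)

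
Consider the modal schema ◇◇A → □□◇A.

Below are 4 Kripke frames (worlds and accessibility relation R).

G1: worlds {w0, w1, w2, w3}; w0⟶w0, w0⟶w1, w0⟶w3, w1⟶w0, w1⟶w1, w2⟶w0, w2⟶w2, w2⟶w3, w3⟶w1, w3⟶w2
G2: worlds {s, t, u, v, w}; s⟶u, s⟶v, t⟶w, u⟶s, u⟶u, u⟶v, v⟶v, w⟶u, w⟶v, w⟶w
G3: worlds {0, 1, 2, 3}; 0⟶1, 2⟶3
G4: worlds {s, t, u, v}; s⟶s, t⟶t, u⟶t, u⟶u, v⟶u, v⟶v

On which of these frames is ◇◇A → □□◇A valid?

G3

The schema corresponds to a generalized confluence (Geach) condition: ∀x ∀y ∀z ((xR²y ∧ xR²z) → ∃w (y = w ∧ zRw)).
G1: fails — w0R²w0, w0R²w3 but no w with w0=w and w3Rw.
G2: fails — sR²s, sR²s but no w* with s=w* and sRw*.
G3: satisfies the condition.
G4: fails — uR²u, uR²t but no w with u=w and tRw.
Valid on: G3.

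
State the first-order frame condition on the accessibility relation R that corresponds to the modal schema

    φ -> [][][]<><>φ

forall x forall z (x R^3 z -> exists w (x = w & z R^2 w))

This is a Sahlqvist (Geach-type) schema ◇^0□^0φ → □^3◇^2φ.
Minimal-valuation argument: fix x; take any y with xR^0y and any z with xR^3z. Set V(φ) to the set of worlds R-reachable from y in exactly 0 steps. Then □^0φ holds at y, so the antecedent holds at x; validity forces ◇^2φ at z, giving a w with zR^2w and yR^0w.
First-order correspondent: forall x forall z (x R^3 z -> exists w (x = w & z R^2 w)).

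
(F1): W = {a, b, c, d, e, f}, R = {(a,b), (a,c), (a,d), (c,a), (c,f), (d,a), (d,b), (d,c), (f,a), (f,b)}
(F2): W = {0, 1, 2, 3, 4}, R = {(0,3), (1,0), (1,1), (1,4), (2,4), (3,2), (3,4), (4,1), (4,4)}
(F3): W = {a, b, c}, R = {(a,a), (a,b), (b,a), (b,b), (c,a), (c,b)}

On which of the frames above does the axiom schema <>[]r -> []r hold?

Frame correspondent (Sahlqvist): forall x forall y forall z (Rxy & Rxz -> Ryz) — i.e. the Euclidean property.
(F1): fails — Rab and Rab but not Rbb.
(F2): fails — R03 and R03 but not R33.
(F3): condition met.
Valid on: (F3).

(F3)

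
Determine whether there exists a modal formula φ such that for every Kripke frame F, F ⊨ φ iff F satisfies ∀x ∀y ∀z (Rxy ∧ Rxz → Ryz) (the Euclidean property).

Definable; ◇q → □◇q defines it

Yes: it is the Euclidean property, defined by the 5 schema ◇q → □◇q.
Suppose ◇q→□◇q is valid. Take Rxy, Rxz and set V(q)={y}. Then ◇q at x, so □◇q at x, so ◇q at z, so some w with Rzw has q; w=y, i.e. Rzy. By symmetry of the argument, Ryz.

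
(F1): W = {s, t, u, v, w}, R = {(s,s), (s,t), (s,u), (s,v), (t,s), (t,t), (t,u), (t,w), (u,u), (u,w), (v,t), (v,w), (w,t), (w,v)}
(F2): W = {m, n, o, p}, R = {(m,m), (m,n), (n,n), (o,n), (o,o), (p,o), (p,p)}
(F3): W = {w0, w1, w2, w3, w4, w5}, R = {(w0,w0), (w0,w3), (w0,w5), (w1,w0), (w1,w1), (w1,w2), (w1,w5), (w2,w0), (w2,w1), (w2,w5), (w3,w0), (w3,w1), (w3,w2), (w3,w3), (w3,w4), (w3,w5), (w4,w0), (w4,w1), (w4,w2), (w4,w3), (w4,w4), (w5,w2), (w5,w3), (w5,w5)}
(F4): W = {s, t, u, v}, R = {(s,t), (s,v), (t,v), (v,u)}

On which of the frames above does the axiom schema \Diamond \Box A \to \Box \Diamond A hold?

(F2), (F3)

Frame correspondent (Sahlqvist): \forall x \forall y \forall z (Rxy \wedge Rxz \to \exists w (Ryw \wedge Rzw)) — i.e. convergence.
(F1): fails — Rtw and Rtu but w and u have no common successor.
(F2): satisfies the condition.
(F3): satisfies the condition.
(F4): fails — Rsv and Rst but v and t have no common successor.
Valid on: (F2), (F3).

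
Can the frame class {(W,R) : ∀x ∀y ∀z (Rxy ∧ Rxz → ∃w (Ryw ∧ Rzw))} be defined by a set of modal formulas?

The condition is convergence. A defining modal formula is ◇□r → □◇r.
Suppose ◇□r→□◇r is valid. Take Rxy, Rxz and set V(r)={w : Ryw}. Then □r at y so ◇□r at x, so □◇r at x, so ◇r at z, giving w with Rzw and Ryw.

Yes, by ◇□r → □◇r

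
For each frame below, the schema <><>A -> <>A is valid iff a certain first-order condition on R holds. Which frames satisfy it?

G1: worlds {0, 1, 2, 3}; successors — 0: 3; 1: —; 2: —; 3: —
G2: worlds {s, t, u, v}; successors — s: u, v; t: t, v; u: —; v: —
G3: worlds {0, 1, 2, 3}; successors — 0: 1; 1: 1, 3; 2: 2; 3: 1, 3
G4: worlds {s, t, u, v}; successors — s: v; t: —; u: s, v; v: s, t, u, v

This is the axiom for transitivity; its first-order frame correspondent is forall x forall y forall z (Rxy & Ryz -> Rxz).
G1: condition met.
G2: condition met.
G3: fails — R01 and R13 but not R03.
G4: fails — Ruv and Rvt but not Rut.

G1, G2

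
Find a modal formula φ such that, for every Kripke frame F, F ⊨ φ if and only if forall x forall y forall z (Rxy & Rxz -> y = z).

A defining formula is ◇p → □p (the CD axiom).
Suppose ◇p→□p is valid. Take Rxy, Rxz and set V(p)={y}. Then ◇p at x, so □p at x, so p at z, i.e. z=y.

◇p → □p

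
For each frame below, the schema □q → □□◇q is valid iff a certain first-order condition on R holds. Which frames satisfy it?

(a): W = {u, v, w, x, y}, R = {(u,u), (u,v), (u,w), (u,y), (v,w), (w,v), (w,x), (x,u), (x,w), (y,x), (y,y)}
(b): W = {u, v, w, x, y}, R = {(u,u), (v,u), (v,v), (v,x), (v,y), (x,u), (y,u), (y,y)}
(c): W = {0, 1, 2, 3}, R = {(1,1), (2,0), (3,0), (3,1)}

The schema corresponds to a generalized confluence (Geach) condition: ∀x ∀z (xR²z → ∃w (xRw ∧ zRw)).
(a): fails — xR²w but no t with xRt and wRt.
(b): holds.
(c): holds.
Valid on: (b), (c).

(b), (c)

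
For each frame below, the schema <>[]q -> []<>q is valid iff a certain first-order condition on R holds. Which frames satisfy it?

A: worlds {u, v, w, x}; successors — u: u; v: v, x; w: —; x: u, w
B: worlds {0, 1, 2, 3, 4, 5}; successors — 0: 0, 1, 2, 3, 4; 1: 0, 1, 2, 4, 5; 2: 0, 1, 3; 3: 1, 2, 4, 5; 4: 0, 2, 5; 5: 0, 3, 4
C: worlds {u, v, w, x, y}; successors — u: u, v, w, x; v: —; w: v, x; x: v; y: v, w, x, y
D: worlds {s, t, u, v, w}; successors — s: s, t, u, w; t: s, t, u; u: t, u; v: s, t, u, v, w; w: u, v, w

B, D

Frame correspondent (Sahlqvist): forall x forall y forall z (Rxy & Rxz -> exists w (Ryw & Rzw)) — i.e. convergence.
A: fails — Rvv and Rvx but v and x have no common successor.
B: ✓.
C: fails — Ruv and Ruv but v and v have no common successor.
D: ✓.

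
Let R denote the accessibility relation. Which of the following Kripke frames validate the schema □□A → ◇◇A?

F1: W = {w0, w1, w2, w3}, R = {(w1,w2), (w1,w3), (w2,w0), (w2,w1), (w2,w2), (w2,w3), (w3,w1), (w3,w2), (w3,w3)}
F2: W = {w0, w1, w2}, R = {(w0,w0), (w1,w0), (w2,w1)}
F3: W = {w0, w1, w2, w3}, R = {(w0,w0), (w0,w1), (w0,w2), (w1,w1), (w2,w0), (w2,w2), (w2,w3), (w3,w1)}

F2, F3

The schema corresponds to a generalized confluence (Geach) condition: ∀x ∃w (xR²w ∧ xR²w).
F1: fails — at w0 but no w with w0R²w and w0R²w.
F2: ✓.
F3: ✓.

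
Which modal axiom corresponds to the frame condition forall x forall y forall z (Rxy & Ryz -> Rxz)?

The condition is transitivity. The 4 schema □s → □□s defines it.
Suppose □s→□□s is valid. Take Rxy, Ryz and set V(s)={w : Rxw}. Then □s at x, so □□s at x, so □s at y, so s at z, i.e. Rxz.

□s → □□s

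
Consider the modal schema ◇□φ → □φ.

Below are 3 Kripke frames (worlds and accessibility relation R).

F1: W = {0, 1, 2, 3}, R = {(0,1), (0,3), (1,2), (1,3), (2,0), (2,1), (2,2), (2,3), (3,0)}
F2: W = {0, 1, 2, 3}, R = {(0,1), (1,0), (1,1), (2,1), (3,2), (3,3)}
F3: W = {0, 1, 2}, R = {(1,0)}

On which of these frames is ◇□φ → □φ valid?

none

This is the axiom for the Euclidean property; its first-order frame correspondent is ∀x ∀y ∀z (Rxy ∧ Rxz → Ryz).
F1: fails — R01 and R01 but not R11.
F2: fails — R10 and R10 but not R00.
F3: fails — R10 and R10 but not R00.
Valid on no frame.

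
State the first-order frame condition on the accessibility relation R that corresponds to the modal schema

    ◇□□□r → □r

∀x ∀y ∀z ((xRy ∧ xRz) → ∃w (yR³w ∧ z = w))

This is a Sahlqvist (Geach-type) schema ◇^1□^3r → □^1◇^0r.
Minimal-valuation argument: fix x; take any y with xR^1y and any z with xR^1z. Set V(r) to the set of worlds R-reachable from y in exactly 3 steps. Then □^3r holds at y, so the antecedent holds at x; validity forces ◇^0r at z, giving a w with zR^0w and yR^3w.
First-order correspondent: ∀x ∀y ∀z ((xRy ∧ xRz) → ∃w (yR³w ∧ z = w)).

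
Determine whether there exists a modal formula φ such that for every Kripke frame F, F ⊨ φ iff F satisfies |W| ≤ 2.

If a class were modally definable it would be closed under disjoint unions (Goldblatt–Thomason).
Any modal formula valid on each of 3 disjoint one-world frames is valid on their disjoint union (validity is preserved under disjoint unions). Each one-world frame has |W|=1≤2, but the union has |W|=3.
So the class is not modally definable.

Not definable by any modal formula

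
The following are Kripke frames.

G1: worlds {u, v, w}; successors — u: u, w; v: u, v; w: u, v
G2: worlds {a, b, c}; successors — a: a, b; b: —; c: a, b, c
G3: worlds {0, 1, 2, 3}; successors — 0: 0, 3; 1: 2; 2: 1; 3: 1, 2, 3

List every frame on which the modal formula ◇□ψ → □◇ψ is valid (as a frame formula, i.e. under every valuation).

This is the axiom for convergence; its first-order frame correspondent is ∀x ∀y ∀z (Rxy ∧ Rxz → ∃w (Ryw ∧ Rzw)).
G1: condition met.
G2: fails — Rab and Rab but b and b have no common successor.
G3: fails — R32 and R31 but 2 and 1 have no common successor.

G1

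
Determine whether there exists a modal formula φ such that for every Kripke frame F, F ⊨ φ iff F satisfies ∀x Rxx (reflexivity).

Yes: it is reflexivity, defined by the T schema □p → p.
Suppose □p→p is valid. At any x set V(p)={w : Rxw}. Then □p holds at x, so p holds at x, i.e. Rxx.

Yes, by □p → p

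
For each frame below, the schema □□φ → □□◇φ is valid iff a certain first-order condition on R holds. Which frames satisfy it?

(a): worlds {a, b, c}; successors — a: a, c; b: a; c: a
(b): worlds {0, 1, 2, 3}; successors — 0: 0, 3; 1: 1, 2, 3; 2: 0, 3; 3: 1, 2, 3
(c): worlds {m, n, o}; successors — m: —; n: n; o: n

(a), (b), (c)

This is the axiom for a generalized confluence (Geach) condition; its first-order frame correspondent is ∀x ∀z (xR²z → ∃w (xR²w ∧ zRw)).
(a): ✓.
(b): ✓.
(c): ✓.
Valid on: (a), (b), (c).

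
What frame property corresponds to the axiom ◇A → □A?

Partial functionality

Suppose ◇A→□A is valid. Take Rxy, Rxz and set V(A)={y}. Then ◇A at x, so □A at x, so A at z, i.e. z=y.
Conversely, on a frame with partial functionality the schema holds at every world under every valuation.
So the correspondent is partial functionality.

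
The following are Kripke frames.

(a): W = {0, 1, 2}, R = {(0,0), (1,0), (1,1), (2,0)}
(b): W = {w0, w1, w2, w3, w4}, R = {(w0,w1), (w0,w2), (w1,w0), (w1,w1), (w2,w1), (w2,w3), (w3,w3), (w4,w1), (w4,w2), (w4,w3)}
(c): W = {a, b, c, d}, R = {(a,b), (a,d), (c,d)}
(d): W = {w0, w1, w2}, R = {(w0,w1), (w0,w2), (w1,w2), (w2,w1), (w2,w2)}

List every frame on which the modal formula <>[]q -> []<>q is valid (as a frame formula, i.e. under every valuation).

Frame correspondent (Sahlqvist): forall x forall y forall z (Rxy & Rxz -> exists w (Ryw & Rzw)) — i.e. convergence.
(a): satisfies the condition.
(b): fails — Rw2w1 and Rw2w3 but w1 and w3 have no common successor.
(c): fails — Rad and Rad but d and d have no common successor.
(d): satisfies the condition.

(a), (d)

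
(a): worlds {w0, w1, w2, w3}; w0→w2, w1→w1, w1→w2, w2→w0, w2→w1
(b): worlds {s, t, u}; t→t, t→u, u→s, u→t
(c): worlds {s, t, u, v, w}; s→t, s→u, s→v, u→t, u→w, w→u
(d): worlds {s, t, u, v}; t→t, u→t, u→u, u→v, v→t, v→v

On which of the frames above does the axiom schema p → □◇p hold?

This is the axiom for symmetry; its first-order frame correspondent is ∀x ∀y (Rxy → Ryx).
(a): holds.
(b): fails — Rus but not Rsu.
(c): fails — Rut but not Rtu.
(d): fails — Ruv but not Rvu.
Valid on: (a).

(a)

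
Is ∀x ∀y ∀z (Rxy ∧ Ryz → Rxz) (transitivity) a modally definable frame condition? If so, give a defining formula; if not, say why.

This is a Sahlqvist condition; the 4 axiom □q → □□q defines it.
Suppose □q→□□q is valid. Take Rxy, Ryz and set V(q)={w : Rxw}. Then □q at x, so □□q at x, so □q at y, so q at z, i.e. Rxz.

Yes — defined by □q → □□q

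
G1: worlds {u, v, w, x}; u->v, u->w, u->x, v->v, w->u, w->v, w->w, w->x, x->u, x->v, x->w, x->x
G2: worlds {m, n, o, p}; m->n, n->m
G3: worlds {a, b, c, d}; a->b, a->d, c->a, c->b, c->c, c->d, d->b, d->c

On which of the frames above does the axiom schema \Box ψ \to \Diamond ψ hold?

G1

The schema corresponds to seriality: \forall x \exists y Rxy.
G1: ✓.
G2: fails — world o has no successor.
G3: fails — world b has no successor.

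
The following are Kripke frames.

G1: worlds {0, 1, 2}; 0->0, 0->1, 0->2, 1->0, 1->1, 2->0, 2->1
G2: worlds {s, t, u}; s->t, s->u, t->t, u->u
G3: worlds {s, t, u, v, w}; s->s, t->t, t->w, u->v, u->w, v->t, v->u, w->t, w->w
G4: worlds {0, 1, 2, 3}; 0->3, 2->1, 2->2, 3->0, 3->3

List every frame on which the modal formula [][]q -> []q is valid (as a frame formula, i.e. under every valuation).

The schema corresponds to density: forall x forall y (Rxy -> exists z (Rxz & Rzy)).
G1: condition met.
G2: condition met.
G3: fails — Ruv but no z with Ruz and Rzv.
G4: condition met.
Valid on: G1, G2, G4.

G1, G2, G4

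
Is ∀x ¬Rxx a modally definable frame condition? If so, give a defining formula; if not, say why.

No — not modally definable

Modal frame validity is preserved under surjective bounded morphisms.
The 4-cycle (worlds 0,1,2,3 with 0→1→2→3→0) is irreflexive, and the map sending every world to a single reflexive point • is a surjective bounded morphism (forth: every edge maps to (•,•); back: every world has a successor). So any modal formula valid on the 4-cycle is also valid on the reflexive point, which is not irreflexive.
So the class is not modally definable.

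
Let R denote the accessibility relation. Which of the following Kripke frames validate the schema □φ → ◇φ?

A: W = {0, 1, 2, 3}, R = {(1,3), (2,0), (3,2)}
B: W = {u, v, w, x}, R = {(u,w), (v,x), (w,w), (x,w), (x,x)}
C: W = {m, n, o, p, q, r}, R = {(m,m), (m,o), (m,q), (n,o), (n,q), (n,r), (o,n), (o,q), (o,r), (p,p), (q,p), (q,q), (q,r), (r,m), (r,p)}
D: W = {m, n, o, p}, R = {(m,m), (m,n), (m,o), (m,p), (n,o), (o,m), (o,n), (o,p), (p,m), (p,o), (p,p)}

B, C, D

Frame correspondent (Sahlqvist): ∀x ∃y Rxy — i.e. seriality.
A: fails — world 0 has no successor.
B: satisfies the condition.
C: satisfies the condition.
D: satisfies the condition.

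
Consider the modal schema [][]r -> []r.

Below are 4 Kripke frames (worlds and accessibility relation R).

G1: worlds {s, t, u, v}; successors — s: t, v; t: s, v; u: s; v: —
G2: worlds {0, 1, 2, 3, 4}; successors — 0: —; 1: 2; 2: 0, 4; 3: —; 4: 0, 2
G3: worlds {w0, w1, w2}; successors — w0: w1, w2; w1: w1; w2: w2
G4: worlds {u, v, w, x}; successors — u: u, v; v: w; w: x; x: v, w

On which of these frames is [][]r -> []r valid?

The schema corresponds to density: forall x forall y (Rxy -> exists z (Rxz & Rzy)).
G1: fails — Rus but no z with Ruz and Rzs.
G2: fails — R12 but no z with R1z and Rz2.
G3: holds.
G4: fails — Rwx but no z with Rwz and Rzx.

G3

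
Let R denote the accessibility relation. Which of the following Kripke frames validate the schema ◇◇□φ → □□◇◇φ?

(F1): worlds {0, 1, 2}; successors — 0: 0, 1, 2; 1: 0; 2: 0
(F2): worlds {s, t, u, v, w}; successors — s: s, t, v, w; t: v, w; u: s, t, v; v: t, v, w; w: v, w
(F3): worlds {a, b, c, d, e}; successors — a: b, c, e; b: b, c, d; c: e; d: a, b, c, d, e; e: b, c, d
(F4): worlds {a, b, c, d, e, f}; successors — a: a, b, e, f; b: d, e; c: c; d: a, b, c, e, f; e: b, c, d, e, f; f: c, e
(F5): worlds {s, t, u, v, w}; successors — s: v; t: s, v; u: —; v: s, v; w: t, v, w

(F1), (F2), (F5)

This is the axiom for a generalized confluence (Geach) condition; its first-order frame correspondent is ∀x ∀y ∀z ((xR²y ∧ xR²z) → ∃w (yRw ∧ zR²w)).
(F1): satisfies the condition.
(F2): satisfies the condition.
(F3): fails — aR²c, aR²c but no w with cRw and cR²w.
(F4): fails — aR²a, aR²c but no w with aRw and cR²w.
(F5): satisfies the condition.
Valid on: (F1), (F2), (F5).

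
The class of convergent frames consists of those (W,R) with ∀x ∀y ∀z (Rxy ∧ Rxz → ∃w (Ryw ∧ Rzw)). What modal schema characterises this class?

A defining formula is ◇□ψ → □◇ψ (the .2 axiom).
Suppose ◇□ψ→□◇ψ is valid. Take Rxy, Rxz and set V(ψ)={w : Ryw}. Then □ψ at y so ◇□ψ at x, so □◇ψ at x, so ◇ψ at z, giving w with Rzw and Ryw.

◇□ψ → □◇ψ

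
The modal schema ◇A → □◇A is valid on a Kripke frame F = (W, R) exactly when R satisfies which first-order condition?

the Euclidean property

Suppose ◇A→□◇A is valid. Take Rxy, Rxz and set V(A)={y}. Then ◇A at x, so □◇A at x, so ◇A at z, so some w with Rzw has A; w=y, i.e. Rzy. By symmetry of the argument, Ryz.
The converse is a direct semantic check.
So the correspondent is the Euclidean property.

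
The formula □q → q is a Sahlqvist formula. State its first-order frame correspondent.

Suppose □q→q is valid. At any x set V(q)={w : Rxw}. Then □q holds at x, so q holds at x, i.e. Rxx.

Reflexivity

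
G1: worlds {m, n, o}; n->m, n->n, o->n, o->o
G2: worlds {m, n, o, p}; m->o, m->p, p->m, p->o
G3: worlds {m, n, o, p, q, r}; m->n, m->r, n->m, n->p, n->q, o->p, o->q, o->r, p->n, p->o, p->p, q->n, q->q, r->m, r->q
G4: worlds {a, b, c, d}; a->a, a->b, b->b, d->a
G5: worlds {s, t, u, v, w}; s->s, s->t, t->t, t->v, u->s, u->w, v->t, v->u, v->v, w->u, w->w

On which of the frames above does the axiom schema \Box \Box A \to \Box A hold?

G1, G4, G5

This is the axiom for density; its first-order frame correspondent is \forall x \forall y (Rxy \to \exists z (Rxz \wedge Rzy)).
G1: condition met.
G2: fails — Rpm but no z with Rpz and Rzm.
G3: fails — Rmr but no z with Rmz and Rzr.
G4: condition met.
G5: condition met.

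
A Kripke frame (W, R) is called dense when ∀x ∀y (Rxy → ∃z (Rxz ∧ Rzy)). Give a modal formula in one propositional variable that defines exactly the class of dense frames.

□□r → □r

This is density; the standard corresponding axiom is C4: □□r → □r.
Suppose □□r→□r is valid. Take Rxy and set V(r)={w : xR²w}. Then □□r at x, so □r at x, so r at y, i.e. ∃z(Rxz∧Rzy).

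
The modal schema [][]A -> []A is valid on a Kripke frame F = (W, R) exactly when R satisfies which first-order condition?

density

Suppose □□A→□A is valid. Take Rxy and set V(A)={w : xR²w}. Then □□A at x, so □A at x, so A at y, i.e. ∃z(Rxz∧Rzy).
Conversely, on a frame with density the schema holds at every world under every valuation.
So the correspondent is density.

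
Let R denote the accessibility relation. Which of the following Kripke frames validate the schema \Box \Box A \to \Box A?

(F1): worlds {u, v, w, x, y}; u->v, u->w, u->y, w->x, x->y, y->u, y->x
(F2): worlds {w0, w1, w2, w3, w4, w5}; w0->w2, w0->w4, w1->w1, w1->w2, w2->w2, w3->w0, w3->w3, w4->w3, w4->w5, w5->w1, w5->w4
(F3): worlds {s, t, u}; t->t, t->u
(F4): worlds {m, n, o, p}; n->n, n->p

This is the axiom for density; its first-order frame correspondent is \forall x \forall y (Rxy \to \exists z (Rxz \wedge Rzy)).
(F1): fails — Ruv but no z with Ruz and Rzv.
(F2): fails — Rw0w4 but no z with Rw0z and Rzw4.
(F3): condition met.
(F4): condition met.

(F3), (F4)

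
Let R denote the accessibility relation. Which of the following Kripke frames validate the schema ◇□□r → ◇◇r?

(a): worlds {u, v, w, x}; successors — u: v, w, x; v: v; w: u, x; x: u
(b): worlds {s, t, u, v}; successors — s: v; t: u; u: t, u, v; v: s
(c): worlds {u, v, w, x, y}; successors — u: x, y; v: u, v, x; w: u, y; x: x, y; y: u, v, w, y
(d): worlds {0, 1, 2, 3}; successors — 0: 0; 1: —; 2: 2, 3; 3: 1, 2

(a), (c)

This is the axiom for a generalized confluence (Geach) condition; its first-order frame correspondent is ∀x ∀y (xRy → ∃w (yR²w ∧ xR²w)).
(a): satisfies the condition.
(b): fails — sRv but no w with vR²w and sR²w.
(c): satisfies the condition.
(d): fails — 3R1 but no w with 1R²w and 3R²w.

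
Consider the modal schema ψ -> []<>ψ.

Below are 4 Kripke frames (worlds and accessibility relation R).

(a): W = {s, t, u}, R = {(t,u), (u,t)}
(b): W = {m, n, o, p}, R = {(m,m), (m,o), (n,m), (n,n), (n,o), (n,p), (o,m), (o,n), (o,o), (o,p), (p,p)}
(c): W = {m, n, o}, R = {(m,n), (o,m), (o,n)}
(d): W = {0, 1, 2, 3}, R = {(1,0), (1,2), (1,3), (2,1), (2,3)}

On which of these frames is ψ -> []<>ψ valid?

Frame correspondent (Sahlqvist): forall x forall y (Rxy -> Ryx) — i.e. symmetry.
(a): holds.
(b): fails — Rop but not Rpo.
(c): fails — Rom but not Rmo.
(d): fails — R10 but not R01.

(a)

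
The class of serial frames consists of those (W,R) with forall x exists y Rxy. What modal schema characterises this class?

A defining formula is □ψ → ◇ψ (the D axiom).
Suppose □ψ→◇ψ is valid. At any x set V(ψ)=W. Then □ψ at x, so ◇ψ at x, so x has a successor.

□ψ → ◇ψ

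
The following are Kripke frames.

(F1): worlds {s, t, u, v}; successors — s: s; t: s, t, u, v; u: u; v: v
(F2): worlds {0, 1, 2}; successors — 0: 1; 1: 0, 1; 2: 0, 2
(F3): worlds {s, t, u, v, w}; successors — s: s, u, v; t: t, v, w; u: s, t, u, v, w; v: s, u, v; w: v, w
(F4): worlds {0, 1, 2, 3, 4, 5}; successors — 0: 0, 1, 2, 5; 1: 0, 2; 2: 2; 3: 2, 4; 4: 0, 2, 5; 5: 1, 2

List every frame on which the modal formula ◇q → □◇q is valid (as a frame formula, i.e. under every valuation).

none

This is the axiom for the Euclidean property; its first-order frame correspondent is ∀x ∀y ∀z (Rxy ∧ Rxz → Ryz).
(F1): fails — Rtv and Rts but not Rvs.
(F2): fails — R10 and R10 but not R00.
(F3): fails — Rtv and Rtw but not Rvw.
(F4): fails — R02 and R00 but not R20.
Valid on no frame.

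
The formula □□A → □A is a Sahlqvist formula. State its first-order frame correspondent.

This is the C4 axiom.
Its frame correspondent is density — ∀x ∀y (Rxy → ∃z (Rxz ∧ Rzy)).

density: ∀x ∀y (Rxy → ∃z (Rxz ∧ Rzy))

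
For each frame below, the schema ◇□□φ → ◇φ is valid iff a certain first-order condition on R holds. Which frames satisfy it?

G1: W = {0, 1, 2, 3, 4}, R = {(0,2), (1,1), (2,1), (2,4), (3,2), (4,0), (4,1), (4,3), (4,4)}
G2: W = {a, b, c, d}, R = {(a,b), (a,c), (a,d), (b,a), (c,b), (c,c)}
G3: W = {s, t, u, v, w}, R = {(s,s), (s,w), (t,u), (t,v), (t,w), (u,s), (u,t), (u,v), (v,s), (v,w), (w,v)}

This is the axiom for a generalized confluence (Geach) condition; its first-order frame correspondent is ∀x ∀y (xRy → ∃w (yR²w ∧ xRw)).
G1: fails — 0R2 but no w with 2R²w and 0Rw.
G2: fails — aRd but no w with dR²w and aRw.
G3: condition met.

G3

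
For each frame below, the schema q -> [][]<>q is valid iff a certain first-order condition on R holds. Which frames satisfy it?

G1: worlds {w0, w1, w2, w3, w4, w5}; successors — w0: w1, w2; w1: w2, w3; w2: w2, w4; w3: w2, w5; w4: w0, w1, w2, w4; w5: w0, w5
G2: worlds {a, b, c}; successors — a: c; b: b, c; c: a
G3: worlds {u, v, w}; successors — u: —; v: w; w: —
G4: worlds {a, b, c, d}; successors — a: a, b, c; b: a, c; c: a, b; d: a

The schema corresponds to a generalized confluence (Geach) condition: forall x forall z (x R^2 z -> exists w (x = w & zRw)).
G1: fails — w0R²w2 but no w with w0=w and w2Rw.
G2: fails — aR²a but no w with a=w and aRw.
G3: condition met.
G4: fails — bR²b but no w with b=w and bRw.
Valid on: G3.

G3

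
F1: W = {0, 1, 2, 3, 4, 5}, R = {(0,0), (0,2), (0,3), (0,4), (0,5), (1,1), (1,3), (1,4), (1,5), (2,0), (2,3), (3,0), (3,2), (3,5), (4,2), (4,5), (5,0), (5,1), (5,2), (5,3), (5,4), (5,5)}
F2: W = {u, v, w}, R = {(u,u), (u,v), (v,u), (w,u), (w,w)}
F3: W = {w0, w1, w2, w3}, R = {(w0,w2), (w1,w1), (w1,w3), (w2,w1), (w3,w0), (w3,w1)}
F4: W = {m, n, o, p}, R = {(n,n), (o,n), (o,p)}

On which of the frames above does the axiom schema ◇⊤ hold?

The schema corresponds to seriality: ∀x ∃y Rxy.
F1: condition met.
F2: condition met.
F3: condition met.
F4: fails — world m has no successor.

F1, F2, F3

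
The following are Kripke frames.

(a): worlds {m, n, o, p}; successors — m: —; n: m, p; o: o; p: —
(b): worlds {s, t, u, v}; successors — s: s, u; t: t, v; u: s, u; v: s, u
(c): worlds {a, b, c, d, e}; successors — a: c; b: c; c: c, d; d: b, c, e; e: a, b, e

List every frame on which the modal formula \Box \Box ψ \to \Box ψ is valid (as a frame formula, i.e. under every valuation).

Frame correspondent (Sahlqvist): \forall x \forall y (Rxy \to \exists z (Rxz \wedge Rzy)) — i.e. density.
(a): fails — Rnm but no z with Rnz and Rzm.
(b): satisfies the condition.
(c): satisfies the condition.
Valid on: (b), (c).

(b), (c)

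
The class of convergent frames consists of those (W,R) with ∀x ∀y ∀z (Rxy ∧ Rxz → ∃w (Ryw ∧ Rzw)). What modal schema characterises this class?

The condition is convergence. The .2 schema ◇□q → □◇q defines it.
Suppose ◇□q→□◇q is valid. Take Rxy, Rxz and set V(q)={w : Ryw}. Then □q at y so ◇□q at x, so □◇q at x, so ◇q at z, giving w with Rzw and Ryw.

◇□q → □◇q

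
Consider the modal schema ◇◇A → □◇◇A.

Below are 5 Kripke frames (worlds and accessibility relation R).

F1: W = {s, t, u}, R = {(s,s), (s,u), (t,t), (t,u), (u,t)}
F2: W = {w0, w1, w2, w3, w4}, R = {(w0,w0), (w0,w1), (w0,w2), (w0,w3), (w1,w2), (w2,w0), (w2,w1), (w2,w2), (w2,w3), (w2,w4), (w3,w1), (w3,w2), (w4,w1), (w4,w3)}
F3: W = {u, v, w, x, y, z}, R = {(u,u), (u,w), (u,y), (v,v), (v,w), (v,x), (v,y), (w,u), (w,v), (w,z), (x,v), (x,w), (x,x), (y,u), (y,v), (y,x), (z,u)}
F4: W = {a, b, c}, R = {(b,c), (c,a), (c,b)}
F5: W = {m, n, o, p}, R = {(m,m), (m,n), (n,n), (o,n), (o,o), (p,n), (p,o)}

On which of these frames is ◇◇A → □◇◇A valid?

This is the axiom for a generalized confluence (Geach) condition; its first-order frame correspondent is ∀x ∀y ∀z ((xR²y ∧ xRz) → ∃w (y = w ∧ zR²w)).
F1: fails — sR²s, sRu but no w with s=w and uR²w.
F2: fails — w2R²w0, w2Rw4 but no w with w0=w and w4R²w.
F3: fails — uR²z, uRw but no t with z=t and wR²t.
F4: fails — bR²a, bRc but no w with a=w and cR²w.
F5: fails — mR²m, mRn but no w with m=w and nR²w.

none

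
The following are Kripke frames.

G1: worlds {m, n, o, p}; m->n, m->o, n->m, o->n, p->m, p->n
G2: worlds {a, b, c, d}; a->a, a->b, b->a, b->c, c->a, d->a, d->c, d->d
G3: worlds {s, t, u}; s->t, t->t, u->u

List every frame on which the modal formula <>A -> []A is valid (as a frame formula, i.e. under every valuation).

This is the axiom for partial functionality; its first-order frame correspondent is forall x forall y forall z (Rxy & Rxz -> y = z).
G1: fails — m sees both n and o.
G2: fails — a sees both a and b.
G3: holds.
Valid on: G3.

G3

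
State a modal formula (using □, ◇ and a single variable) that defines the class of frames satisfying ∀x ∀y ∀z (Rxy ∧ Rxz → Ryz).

A defining formula is ◇q → □◇q (the 5 axiom).
Suppose ◇q→□◇q is valid. Take Rxy, Rxz and set V(q)={y}. Then ◇q at x, so □◇q at x, so ◇q at z, so some w with Rzw has q; w=y, i.e. Rzy. By symmetry of the argument, Ryz.

◇q → □◇q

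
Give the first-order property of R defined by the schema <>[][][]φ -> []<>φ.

forall x forall y forall z ((xRy & xRz) -> exists w (y R^3 w & zRw))

This is a Sahlqvist (Geach-type) schema ◇^1□^3φ → □^1◇^1φ.
Minimal-valuation argument: fix x; take any y with xR^1y and any z with xR^1z. Set V(φ) to the set of worlds R-reachable from y in exactly 3 steps. Then □^3φ holds at y, so the antecedent holds at x; validity forces ◇^1φ at z, giving a w with zR^1w and yR^3w.
First-order correspondent: forall x forall y forall z ((xRy & xRz) -> exists w (y R^3 w & zRw)).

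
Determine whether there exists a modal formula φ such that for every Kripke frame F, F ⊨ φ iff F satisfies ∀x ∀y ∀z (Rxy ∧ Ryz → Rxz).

Yes: it is transitivity, defined by the 4 schema □r → □□r.
Suppose □r→□□r is valid. Take Rxy, Ryz and set V(r)={w : Rxw}. Then □r at x, so □□r at x, so □r at y, so r at z, i.e. Rxz.

Definable; □r → □□r defines it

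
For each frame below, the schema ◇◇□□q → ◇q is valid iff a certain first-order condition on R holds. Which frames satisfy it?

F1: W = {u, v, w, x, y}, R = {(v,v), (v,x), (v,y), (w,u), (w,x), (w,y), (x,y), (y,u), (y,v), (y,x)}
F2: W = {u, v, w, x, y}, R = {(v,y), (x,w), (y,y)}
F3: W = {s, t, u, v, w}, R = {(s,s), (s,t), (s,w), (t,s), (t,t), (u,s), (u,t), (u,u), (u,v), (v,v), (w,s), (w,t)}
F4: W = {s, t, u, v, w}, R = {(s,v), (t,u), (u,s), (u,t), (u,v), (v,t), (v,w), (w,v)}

F2, F3

This is the axiom for a generalized confluence (Geach) condition; its first-order frame correspondent is ∀x ∀y (xR²y → ∃w (yR²w ∧ xRw)).
F1: fails — vR²u but no t with uR²t and vRt.
F2: condition met.
F3: condition met.
F4: fails — sR²w but no w* with wR²w* and sRw*.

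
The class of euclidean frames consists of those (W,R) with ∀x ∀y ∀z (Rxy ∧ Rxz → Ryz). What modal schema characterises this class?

◇r → □◇r

A defining formula is ◇r → □◇r (the 5 axiom).
Suppose ◇r→□◇r is valid. Take Rxy, Rxz and set V(r)={y}. Then ◇r at x, so □◇r at x, so ◇r at z, so some w with Rzw has r; w=y, i.e. Rzy. By symmetry of the argument, Ryz.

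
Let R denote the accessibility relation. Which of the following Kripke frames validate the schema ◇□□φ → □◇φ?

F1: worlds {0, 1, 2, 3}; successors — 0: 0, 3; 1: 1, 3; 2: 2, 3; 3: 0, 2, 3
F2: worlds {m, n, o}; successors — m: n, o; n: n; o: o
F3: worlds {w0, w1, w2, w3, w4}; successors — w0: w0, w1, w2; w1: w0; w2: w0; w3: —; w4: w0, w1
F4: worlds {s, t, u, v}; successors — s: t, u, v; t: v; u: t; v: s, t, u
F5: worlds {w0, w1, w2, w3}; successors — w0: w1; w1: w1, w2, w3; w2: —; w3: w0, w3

F1, F3

The schema corresponds to a generalized confluence (Geach) condition: ∀x ∀y ∀z ((xRy ∧ xRz) → ∃w (yR²w ∧ zRw)).
F1: condition met.
F2: fails — mRn, mRo but no w with nR²w and oRw.
F3: condition met.
F4: fails — sRt, sRt but no w with tR²w and tRw.
F5: fails — w1Rw1, w1Rw2 but no w with w1R²w and w2Rw.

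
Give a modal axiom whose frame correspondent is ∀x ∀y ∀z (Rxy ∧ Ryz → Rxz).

□ψ → □□ψ

The condition is transitivity. The 4 schema □ψ → □□ψ defines it.
Suppose □ψ→□□ψ is valid. Take Rxy, Ryz and set V(ψ)={w : Rxw}. Then □ψ at x, so □□ψ at x, so □ψ at y, so ψ at z, i.e. Rxz.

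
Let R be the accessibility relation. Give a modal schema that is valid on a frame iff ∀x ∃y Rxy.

The condition is seriality. The D schema □s → ◇s defines it.
Suppose □s→◇s is valid. At any x set V(s)=W. Then □s at x, so ◇s at x, so x has a successor.

□s → ◇s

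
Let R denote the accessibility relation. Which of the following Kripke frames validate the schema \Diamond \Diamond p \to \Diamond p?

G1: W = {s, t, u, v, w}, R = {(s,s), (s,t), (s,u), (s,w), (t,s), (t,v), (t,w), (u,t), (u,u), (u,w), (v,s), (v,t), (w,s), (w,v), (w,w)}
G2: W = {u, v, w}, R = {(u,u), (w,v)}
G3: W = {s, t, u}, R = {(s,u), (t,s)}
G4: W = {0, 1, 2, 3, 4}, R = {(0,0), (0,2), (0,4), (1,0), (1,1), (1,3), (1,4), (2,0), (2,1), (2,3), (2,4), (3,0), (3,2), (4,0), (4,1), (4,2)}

This is the axiom for a generalized confluence (Geach) condition; its first-order frame correspondent is \forall x \forall y (x R^2 y \to \exists w (y = w \wedge xRw)).
G1: fails — sR²v but no w* with v=w* and sRw*.
G2: holds.
G3: fails — tR²u but no w with u=w and tRw.
G4: fails — 0R²1 but no w with 1=w and 0Rw.
Valid on: G2.

G2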